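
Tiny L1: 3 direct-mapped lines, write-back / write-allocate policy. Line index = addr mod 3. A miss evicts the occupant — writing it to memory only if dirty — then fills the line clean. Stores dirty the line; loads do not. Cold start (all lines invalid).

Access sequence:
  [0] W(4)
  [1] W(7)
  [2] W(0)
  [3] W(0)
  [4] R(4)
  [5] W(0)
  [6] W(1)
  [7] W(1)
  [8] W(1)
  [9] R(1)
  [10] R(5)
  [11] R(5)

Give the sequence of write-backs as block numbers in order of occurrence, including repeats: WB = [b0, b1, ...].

0: W B4 → L1 miss [D]
1: W B7 → L1 miss wb→B4 [D]
2: W B0 → L0 miss [D]
3: W B0 → L0 hit [D]
4: R B4 → L1 miss wb→B7 [-]
5: W B0 → L0 hit [D]
6: W B1 → L1 miss [D]
7: W B1 → L1 hit [D]
8: W B1 → L1 hit [D]
9: R B1 → L1 hit [D]
10: R B5 → L2 miss [-]
11: R B5 → L2 hit [-]

WB = [4, 7]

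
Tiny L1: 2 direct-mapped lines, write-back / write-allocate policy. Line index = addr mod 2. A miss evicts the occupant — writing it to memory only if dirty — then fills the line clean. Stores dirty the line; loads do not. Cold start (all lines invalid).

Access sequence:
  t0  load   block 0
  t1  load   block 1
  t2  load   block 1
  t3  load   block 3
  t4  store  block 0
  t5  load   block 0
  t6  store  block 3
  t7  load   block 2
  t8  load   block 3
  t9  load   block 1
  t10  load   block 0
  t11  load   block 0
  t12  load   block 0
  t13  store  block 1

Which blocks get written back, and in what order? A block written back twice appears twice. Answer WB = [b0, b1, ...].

  0 | R B0 → L0 miss [-]
  1 | R B1 → L1 miss [-]
  2 | R B1 → L1 hit [-]
  3 | R B3 → L1 miss [-]
  4 | W B0 → L0 hit [D]
  5 | R B0 → L0 hit [D]
  6 | W B3 → L1 hit [D]
  7 | R B2 → L0 miss wb→B0 [-]
  8 | R B3 → L1 hit [D]
  9 | R B1 → L1 miss wb→B3 [-]
  10 | R B0 → L0 miss [-]
  11 | R B0 → L0 hit [-]
  12 | R B0 → L0 hit [-]
  13 | W B1 → L1 hit [D]

WB = [0, 3]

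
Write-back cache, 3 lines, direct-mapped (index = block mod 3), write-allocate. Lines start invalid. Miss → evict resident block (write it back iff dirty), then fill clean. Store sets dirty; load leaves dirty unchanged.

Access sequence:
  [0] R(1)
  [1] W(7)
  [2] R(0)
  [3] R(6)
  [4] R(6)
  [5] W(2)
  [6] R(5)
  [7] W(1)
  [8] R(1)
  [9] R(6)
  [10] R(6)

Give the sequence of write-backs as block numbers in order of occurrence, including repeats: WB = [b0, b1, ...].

0: R B1 → L1 miss [-]
1: W B7 → L1 miss [D]
2: R B0 → L0 miss [-]
3: R B6 → L0 miss [-]
4: R B6 → L0 hit [-]
5: W B2 → L2 miss [D]
6: R B5 → L2 miss wb→B2 [-]
7: W B1 → L1 miss wb→B7 [D]
8: R B1 → L1 hit [D]
9: R B6 → L0 hit [-]
10: R B6 → L0 hit [-]

WB = [2, 7]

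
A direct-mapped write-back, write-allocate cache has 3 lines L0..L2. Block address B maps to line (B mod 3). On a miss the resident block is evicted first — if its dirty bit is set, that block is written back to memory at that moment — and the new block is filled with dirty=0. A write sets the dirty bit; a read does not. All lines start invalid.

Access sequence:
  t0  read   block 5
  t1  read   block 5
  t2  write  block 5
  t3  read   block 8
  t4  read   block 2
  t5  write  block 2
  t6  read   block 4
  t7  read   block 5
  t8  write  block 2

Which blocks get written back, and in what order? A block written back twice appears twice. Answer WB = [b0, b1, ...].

  0 | R B5 → L2 miss [-]
  1 | R B5 → L2 hit [-]
  2 | W B5 → L2 hit [D]
  3 | R B8 → L2 miss wb→B5 [-]
  4 | R B2 → L2 miss [-]
  5 | W B2 → L2 hit [D]
  6 | R B4 → L1 miss [-]
  7 | R B5 → L2 miss wb→B2 [-]
  8 | W B2 → L2 miss [D]

WB = [5, 2]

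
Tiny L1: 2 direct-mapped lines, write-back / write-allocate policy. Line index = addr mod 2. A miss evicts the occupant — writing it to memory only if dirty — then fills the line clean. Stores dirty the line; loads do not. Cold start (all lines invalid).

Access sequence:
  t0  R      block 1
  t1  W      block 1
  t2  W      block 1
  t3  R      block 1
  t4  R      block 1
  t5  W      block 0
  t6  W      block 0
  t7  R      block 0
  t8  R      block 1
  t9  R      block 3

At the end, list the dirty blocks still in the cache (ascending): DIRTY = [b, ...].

DIRTY = [0]

0: R B1 -> L1 miss  d=-]
1: W B1 -> L1 hit  d=D]
2: W B1 -> L1 hit  d=D]
3: R B1 -> L1 hit  d=D]
4: R B1 -> L1 hit  d=D]
5: W B0 -> L0 miss  d=D]
6: W B0 -> L0 hit  d=D]
7: R B0 -> L0 hit  d=D]
8: R B1 -> L1 hit  d=D]
9: R B3 -> L1 miss wb->B1  d=-]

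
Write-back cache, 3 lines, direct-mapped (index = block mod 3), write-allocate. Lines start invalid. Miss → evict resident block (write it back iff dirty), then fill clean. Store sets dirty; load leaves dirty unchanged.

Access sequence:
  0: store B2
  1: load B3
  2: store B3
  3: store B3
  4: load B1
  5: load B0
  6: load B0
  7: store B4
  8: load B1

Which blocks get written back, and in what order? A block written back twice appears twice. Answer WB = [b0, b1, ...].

0: W B2 → L2 miss [D]
1: R B3 → L0 miss [-]
2: W B3 → L0 hit [D]
3: W B3 → L0 hit [D]
4: R B1 → L1 miss [-]
5: R B0 → L0 miss wb→B3 [-]
6: R B0 → L0 hit [-]
7: W B4 → L1 miss [D]
8: R B1 → L1 miss wb→B4 [-]

WB = [3, 4]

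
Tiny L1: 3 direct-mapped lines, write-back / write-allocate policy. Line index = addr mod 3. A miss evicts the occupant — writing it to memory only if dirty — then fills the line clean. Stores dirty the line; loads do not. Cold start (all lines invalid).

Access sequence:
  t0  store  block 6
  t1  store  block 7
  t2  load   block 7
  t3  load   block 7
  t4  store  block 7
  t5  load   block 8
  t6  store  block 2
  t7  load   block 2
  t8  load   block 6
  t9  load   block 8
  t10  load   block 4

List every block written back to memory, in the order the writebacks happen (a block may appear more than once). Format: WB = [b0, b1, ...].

0: W B6 -> L0 miss  d=D]
1: W B7 -> L1 miss  d=D]
2: R B7 -> L1 hit  d=D]
3: R B7 -> L1 hit  d=D]
4: W B7 -> L1 hit  d=D]
5: R B8 -> L2 miss  d=-]
6: W B2 -> L2 miss  d=D]
7: R B2 -> L2 hit  d=D]
8: R B6 -> L0 hit  d=D]
9: R B8 -> L2 miss wb->B2  d=-]
10: R B4 -> L1 miss wb->B7  d=-]

WB = [2, 7]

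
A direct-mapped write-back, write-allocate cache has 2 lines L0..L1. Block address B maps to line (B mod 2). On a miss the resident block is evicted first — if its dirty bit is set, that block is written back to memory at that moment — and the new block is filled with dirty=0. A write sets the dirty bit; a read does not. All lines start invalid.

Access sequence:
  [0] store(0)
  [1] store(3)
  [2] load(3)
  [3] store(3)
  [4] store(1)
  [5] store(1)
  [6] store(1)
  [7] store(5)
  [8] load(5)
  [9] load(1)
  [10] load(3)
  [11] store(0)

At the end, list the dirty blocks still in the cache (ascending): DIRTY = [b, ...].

DIRTY = [0]

0: W B0 -> L0 miss  d=D]
1: W B3 -> L1 miss  d=D]
2: R B3 -> L1 hit  d=D]
3: W B3 -> L1 hit  d=D]
4: W B1 -> L1 miss wb->B3  d=D]
5: W B1 -> L1 hit  d=D]
6: W B1 -> L1 hit  d=D]
7: W B5 -> L1 miss wb->B1  d=D]
8: R B5 -> L1 hit  d=D]
9: R B1 -> L1 miss wb->B5  d=-]
10: R B3 -> L1 miss  d=-]
11: W B0 -> L0 hit  d=D]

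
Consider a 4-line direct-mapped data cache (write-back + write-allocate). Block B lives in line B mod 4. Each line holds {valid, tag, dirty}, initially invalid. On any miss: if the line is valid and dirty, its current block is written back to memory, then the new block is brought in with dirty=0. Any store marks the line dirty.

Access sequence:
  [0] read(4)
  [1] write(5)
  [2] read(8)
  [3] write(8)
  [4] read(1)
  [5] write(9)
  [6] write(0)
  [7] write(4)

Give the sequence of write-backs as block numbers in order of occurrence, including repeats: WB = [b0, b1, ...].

WB = [5, 8, 0]

0: R B4 -> L0 miss  d=-]
1: W B5 -> L1 miss  d=D]
2: R B8 -> L0 miss  d=-]
3: W B8 -> L0 hit  d=D]
4: R B1 -> L1 miss wb->B5  d=-]
5: W B9 -> L1 miss  d=D]
6: W B0 -> L0 miss wb->B8  d=D]
7: W B4 -> L0 miss wb->B0  d=D]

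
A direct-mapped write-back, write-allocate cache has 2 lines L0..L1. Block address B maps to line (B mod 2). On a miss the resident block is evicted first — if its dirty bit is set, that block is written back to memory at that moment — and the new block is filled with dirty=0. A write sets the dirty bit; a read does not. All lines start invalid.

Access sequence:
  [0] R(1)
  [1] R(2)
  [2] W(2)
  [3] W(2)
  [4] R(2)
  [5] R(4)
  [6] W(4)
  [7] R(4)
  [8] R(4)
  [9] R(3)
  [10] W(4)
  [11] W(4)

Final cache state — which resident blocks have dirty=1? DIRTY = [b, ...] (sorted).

DIRTY = [4]

0: R B1 → L1 miss [-]
1: R B2 → L0 miss [-]
2: W B2 → L0 hit [D]
3: W B2 → L0 hit [D]
4: R B2 → L0 hit [D]
5: R B4 → L0 miss wb→B2 [-]
6: W B4 → L0 hit [D]
7: R B4 → L0 hit [D]
8: R B4 → L0 hit [D]
9: R B3 → L1 miss [-]
10: W B4 → L0 hit [D]
11: W B4 → L0 hit [D]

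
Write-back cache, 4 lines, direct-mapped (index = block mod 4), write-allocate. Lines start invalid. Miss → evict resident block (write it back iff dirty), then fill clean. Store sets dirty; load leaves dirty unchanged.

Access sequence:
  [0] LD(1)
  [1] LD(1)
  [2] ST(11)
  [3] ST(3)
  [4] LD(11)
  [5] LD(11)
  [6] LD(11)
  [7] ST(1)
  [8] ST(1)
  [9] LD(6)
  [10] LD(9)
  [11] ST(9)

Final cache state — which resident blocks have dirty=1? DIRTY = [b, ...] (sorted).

0: R B1 → L1 miss [-]
1: R B1 → L1 hit [-]
2: W B11 → L3 miss [D]
3: W B3 → L3 miss wb→B11 [D]
4: R B11 → L3 miss wb→B3 [-]
5: R B11 → L3 hit [-]
6: R B11 → L3 hit [-]
7: W B1 → L1 hit [D]
8: W B1 → L1 hit [D]
9: R B6 → L2 miss [-]
10: R B9 → L1 miss wb→B1 [-]
11: W B9 → L1 hit [D]

DIRTY = [9]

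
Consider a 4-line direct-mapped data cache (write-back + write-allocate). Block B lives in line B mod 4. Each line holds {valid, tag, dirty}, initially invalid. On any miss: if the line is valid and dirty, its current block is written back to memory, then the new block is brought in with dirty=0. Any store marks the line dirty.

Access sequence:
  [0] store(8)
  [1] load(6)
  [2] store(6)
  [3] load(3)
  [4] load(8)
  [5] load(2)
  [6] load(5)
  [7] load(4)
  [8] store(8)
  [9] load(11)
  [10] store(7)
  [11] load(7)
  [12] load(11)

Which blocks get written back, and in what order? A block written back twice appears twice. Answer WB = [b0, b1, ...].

0: W B8 → L0 miss [D]
1: R B6 → L2 miss [-]
2: W B6 → L2 hit [D]
3: R B3 → L3 miss [-]
4: R B8 → L0 hit [D]
5: R B2 → L2 miss wb→B6 [-]
6: R B5 → L1 miss [-]
7: R B4 → L0 miss wb→B8 [-]
8: W B8 → L0 miss [D]
9: R B11 → L3 miss [-]
10: W B7 → L3 miss [D]
11: R B7 → L3 hit [D]
12: R B11 → L3 miss wb→B7 [-]

WB = [6, 8, 7]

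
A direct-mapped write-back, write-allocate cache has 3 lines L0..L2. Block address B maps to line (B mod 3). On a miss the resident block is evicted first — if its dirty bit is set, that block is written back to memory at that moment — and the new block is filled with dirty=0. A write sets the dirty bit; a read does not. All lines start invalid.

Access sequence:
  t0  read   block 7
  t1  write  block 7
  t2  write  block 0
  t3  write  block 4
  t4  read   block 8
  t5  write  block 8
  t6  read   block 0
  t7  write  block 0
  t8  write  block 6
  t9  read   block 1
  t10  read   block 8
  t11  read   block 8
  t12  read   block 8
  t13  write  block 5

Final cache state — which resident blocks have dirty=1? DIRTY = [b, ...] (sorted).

  0 | R B7 → L1 miss [-]
  1 | W B7 → L1 hit [D]
  2 | W B0 → L0 miss [D]
  3 | W B4 → L1 miss wb→B7 [D]
  4 | R B8 → L2 miss [-]
  5 | W B8 → L2 hit [D]
  6 | R B0 → L0 hit [D]
  7 | W B0 → L0 hit [D]
  8 | W B6 → L0 miss wb→B0 [D]
  9 | R B1 → L1 miss wb→B4 [-]
  10 | R B8 → L2 hit [D]
  11 | R B8 → L2 hit [D]
  12 | R B8 → L2 hit [D]
  13 | W B5 → L2 miss wb→B8 [D]

DIRTY = [5, 6]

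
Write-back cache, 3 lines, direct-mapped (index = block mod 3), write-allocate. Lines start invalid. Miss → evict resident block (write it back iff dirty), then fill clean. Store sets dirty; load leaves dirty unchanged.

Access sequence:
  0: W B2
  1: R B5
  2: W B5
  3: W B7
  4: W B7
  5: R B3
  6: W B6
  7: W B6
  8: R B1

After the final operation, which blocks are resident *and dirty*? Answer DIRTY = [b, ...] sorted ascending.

0: W B2 -> L2 miss  d=D]
1: R B5 -> L2 miss wb->B2  d=-]
2: W B5 -> L2 hit  d=D]
3: W B7 -> L1 miss  d=D]
4: W B7 -> L1 hit  d=D]
5: R B3 -> L0 miss  d=-]
6: W B6 -> L0 miss  d=D]
7: W B6 -> L0 hit  d=D]
8: R B1 -> L1 miss wb->B7  d=-]

DIRTY = [5, 6]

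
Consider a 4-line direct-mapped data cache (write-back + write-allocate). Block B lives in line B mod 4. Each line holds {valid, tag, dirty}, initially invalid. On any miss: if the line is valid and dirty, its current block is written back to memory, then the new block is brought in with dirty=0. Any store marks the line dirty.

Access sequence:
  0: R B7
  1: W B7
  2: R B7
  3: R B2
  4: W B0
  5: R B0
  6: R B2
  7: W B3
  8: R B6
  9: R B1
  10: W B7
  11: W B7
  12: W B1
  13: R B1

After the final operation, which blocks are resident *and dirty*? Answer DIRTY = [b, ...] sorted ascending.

DIRTY = [0, 1, 7]

0: R B7 -> L3 miss  d=-]
1: W B7 -> L3 hit  d=D]
2: R B7 -> L3 hit  d=D]
3: R B2 -> L2 miss  d=-]
4: W B0 -> L0 miss  d=D]
5: R B0 -> L0 hit  d=D]
6: R B2 -> L2 hit  d=-]
7: W B3 -> L3 miss wb->B7  d=D]
8: R B6 -> L2 miss  d=-]
9: R B1 -> L1 miss  d=-]
10: W B7 -> L3 miss wb->B3  d=D]
11: W B7 -> L3 hit  d=D]
12: W B1 -> L1 hit  d=D]
13: R B1 -> L1 hit  d=D]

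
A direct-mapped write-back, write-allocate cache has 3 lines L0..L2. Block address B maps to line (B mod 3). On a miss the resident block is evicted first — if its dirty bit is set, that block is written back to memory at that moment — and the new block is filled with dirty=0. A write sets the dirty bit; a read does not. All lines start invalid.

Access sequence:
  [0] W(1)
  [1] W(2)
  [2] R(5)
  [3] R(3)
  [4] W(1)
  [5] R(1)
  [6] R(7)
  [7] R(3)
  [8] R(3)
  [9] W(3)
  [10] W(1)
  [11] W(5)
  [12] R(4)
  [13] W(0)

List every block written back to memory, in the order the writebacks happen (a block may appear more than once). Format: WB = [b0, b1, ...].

WB = [2, 1, 1, 3]

0: W B1 → L1 miss [D]
1: W B2 → L2 miss [D]
2: R B5 → L2 miss wb→B2 [-]
3: R B3 → L0 miss [-]
4: W B1 → L1 hit [D]
5: R B1 → L1 hit [D]
6: R B7 → L1 miss wb→B1 [-]
7: R B3 → L0 hit [-]
8: R B3 → L0 hit [-]
9: W B3 → L0 hit [D]
10: W B1 → L1 miss [D]
11: W B5 → L2 hit [D]
12: R B4 → L1 miss wb→B1 [-]
13: W B0 → L0 miss wb→B3 [D]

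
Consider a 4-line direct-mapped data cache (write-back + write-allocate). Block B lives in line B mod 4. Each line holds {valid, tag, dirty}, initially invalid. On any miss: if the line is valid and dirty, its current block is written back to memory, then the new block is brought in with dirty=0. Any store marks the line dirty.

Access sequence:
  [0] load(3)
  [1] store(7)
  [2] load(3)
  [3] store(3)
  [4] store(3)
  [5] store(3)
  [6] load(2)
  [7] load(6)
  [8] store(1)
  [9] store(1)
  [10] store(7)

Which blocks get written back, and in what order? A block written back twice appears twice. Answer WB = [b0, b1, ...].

WB = [7, 3]

  0 | R B3 → L3 miss [-]
  1 | W B7 → L3 miss [D]
  2 | R B3 → L3 miss wb→B7 [-]
  3 | W B3 → L3 hit [D]
  4 | W B3 → L3 hit [D]
  5 | W B3 → L3 hit [D]
  6 | R B2 → L2 miss [-]
  7 | R B6 → L2 miss [-]
  8 | W B1 → L1 miss [D]
  9 | W B1 → L1 hit [D]
  10 | W B7 → L3 miss wb→B3 [D]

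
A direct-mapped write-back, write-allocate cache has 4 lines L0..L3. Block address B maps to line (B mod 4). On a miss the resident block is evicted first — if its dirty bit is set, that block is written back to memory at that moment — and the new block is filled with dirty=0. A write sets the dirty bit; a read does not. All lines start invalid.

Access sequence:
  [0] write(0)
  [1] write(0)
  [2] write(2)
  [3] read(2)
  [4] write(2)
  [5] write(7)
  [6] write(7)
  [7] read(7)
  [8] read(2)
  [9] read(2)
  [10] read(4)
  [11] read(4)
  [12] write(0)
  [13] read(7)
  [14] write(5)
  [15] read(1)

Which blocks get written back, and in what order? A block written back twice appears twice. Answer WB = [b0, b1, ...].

WB = [0, 5]

  0 | W B0 → L0 miss [D]
  1 | W B0 → L0 hit [D]
  2 | W B2 → L2 miss [D]
  3 | R B2 → L2 hit [D]
  4 | W B2 → L2 hit [D]
  5 | W B7 → L3 miss [D]
  6 | W B7 → L3 hit [D]
  7 | R B7 → L3 hit [D]
  8 | R B2 → L2 hit [D]
  9 | R B2 → L2 hit [D]
  10 | R B4 → L0 miss wb→B0 [-]
  11 | R B4 → L0 hit [-]
  12 | W B0 → L0 miss [D]
  13 | R B7 → L3 hit [D]
  14 | W B5 → L1 miss [D]
  15 | R B1 → L1 miss wb→B5 [-]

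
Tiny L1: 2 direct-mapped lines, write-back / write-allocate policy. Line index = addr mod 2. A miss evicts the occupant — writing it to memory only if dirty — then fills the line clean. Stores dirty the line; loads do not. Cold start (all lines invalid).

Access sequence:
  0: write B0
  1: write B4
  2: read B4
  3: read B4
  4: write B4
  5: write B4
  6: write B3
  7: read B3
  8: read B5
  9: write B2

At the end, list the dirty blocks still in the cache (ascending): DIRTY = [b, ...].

0: W B0 -> L0 miss  d=D]
1: W B4 -> L0 miss wb->B0  d=D]
2: R B4 -> L0 hit  d=D]
3: R B4 -> L0 hit  d=D]
4: W B4 -> L0 hit  d=D]
5: W B4 -> L0 hit  d=D]
6: W B3 -> L1 miss  d=D]
7: R B3 -> L1 hit  d=D]
8: R B5 -> L1 miss wb->B3  d=-]
9: W B2 -> L0 miss wb->B4  d=D]

DIRTY = [2]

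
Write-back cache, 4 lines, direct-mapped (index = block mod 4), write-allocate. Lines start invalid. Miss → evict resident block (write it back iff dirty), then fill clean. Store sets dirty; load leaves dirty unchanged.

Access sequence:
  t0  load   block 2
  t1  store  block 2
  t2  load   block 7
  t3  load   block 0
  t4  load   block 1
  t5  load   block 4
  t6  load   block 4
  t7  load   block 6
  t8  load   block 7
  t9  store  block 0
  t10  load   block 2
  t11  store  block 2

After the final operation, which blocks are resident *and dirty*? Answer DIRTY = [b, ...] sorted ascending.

0: R B2 → L2 miss [-]
1: W B2 → L2 hit [D]
2: R B7 → L3 miss [-]
3: R B0 → L0 miss [-]
4: R B1 → L1 miss [-]
5: R B4 → L0 miss [-]
6: R B4 → L0 hit [-]
7: R B6 → L2 miss wb→B2 [-]
8: R B7 → L3 hit [-]
9: W B0 → L0 miss [D]
10: R B2 → L2 miss [-]
11: W B2 → L2 hit [D]

DIRTY = [0, 2]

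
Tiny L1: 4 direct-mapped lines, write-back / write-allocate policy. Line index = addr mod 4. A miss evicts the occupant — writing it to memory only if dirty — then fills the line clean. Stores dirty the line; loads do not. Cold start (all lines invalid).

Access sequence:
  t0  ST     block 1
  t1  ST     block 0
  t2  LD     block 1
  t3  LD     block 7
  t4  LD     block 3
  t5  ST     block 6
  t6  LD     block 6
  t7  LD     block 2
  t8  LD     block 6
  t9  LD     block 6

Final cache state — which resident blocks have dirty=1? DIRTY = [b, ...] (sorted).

DIRTY = [0, 1]

0: W B1 → L1 miss [D]
1: W B0 → L0 miss [D]
2: R B1 → L1 hit [D]
3: R B7 → L3 miss [-]
4: R B3 → L3 miss [-]
5: W B6 → L2 miss [D]
6: R B6 → L2 hit [D]
7: R B2 → L2 miss wb→B6 [-]
8: R B6 → L2 miss [-]
9: R B6 → L2 hit [-]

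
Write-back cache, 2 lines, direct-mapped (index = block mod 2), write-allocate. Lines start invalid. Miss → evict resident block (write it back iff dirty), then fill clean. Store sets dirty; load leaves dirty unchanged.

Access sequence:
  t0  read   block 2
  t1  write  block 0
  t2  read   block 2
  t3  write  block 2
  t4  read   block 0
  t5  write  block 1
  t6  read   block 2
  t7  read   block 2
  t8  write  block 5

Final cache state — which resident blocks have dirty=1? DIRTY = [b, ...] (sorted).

  0 | R B2 → L0 miss [-]
  1 | W B0 → L0 miss [D]
  2 | R B2 → L0 miss wb→B0 [-]
  3 | W B2 → L0 hit [D]
  4 | R B0 → L0 miss wb→B2 [-]
  5 | W B1 → L1 miss [D]
  6 | R B2 → L0 miss [-]
  7 | R B2 → L0 hit [-]
  8 | W B5 → L1 miss wb→B1 [D]

DIRTY = [5]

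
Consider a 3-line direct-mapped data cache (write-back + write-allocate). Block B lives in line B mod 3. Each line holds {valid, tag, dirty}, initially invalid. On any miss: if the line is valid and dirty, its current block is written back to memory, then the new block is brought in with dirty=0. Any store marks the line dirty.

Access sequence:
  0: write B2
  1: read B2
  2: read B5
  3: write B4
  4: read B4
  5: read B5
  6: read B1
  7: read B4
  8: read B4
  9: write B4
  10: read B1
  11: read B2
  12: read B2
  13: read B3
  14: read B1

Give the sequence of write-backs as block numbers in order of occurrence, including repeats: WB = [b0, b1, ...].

0: W B2 → L2 miss [D]
1: R B2 → L2 hit [D]
2: R B5 → L2 miss wb→B2 [-]
3: W B4 → L1 miss [D]
4: R B4 → L1 hit [D]
5: R B5 → L2 hit [-]
6: R B1 → L1 miss wb→B4 [-]
7: R B4 → L1 miss [-]
8: R B4 → L1 hit [-]
9: W B4 → L1 hit [D]
10: R B1 → L1 miss wb→B4 [-]
11: R B2 → L2 miss [-]
12: R B2 → L2 hit [-]
13: R B3 → L0 miss [-]
14: R B1 → L1 hit [-]

WB = [2, 4, 4]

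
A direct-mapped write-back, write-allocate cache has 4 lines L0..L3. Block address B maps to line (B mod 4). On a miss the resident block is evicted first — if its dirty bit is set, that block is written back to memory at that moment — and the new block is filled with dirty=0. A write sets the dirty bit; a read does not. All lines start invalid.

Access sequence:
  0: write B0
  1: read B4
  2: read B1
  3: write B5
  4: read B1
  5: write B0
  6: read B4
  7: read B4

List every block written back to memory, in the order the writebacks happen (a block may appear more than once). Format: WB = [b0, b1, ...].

WB = [0, 5, 0]

0: W B0 → L0 miss [D]
1: R B4 → L0 miss wb→B0 [-]
2: R B1 → L1 miss [-]
3: W B5 → L1 miss [D]
4: R B1 → L1 miss wb→B5 [-]
5: W B0 → L0 miss [D]
6: R B4 → L0 miss wb→B0 [-]
7: R B4 → L0 hit [-]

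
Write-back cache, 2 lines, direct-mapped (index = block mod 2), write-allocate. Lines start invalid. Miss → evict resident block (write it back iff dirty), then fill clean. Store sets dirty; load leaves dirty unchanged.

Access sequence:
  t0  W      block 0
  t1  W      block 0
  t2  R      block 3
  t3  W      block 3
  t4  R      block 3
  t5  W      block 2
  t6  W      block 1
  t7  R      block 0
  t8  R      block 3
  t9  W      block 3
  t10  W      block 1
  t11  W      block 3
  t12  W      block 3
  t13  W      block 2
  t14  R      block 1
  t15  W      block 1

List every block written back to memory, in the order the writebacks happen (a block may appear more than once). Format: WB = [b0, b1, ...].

0: W B0 -> L0 miss  d=D]
1: W B0 -> L0 hit  d=D]
2: R B3 -> L1 miss  d=-]
3: W B3 -> L1 hit  d=D]
4: R B3 -> L1 hit  d=D]
5: W B2 -> L0 miss wb->B0  d=D]
6: W B1 -> L1 miss wb->B3  d=D]
7: R B0 -> L0 miss wb->B2  d=-]
8: R B3 -> L1 miss wb->B1  d=-]
9: W B3 -> L1 hit  d=D]
10: W B1 -> L1 miss wb->B3  d=D]
11: W B3 -> L1 miss wb->B1  d=D]
12: W B3 -> L1 hit  d=D]
13: W B2 -> L0 miss  d=D]
14: R B1 -> L1 miss wb->B3  d=-]
15: W B1 -> L1 hit  d=D]

WB = [0, 3, 2, 1, 3, 1, 3]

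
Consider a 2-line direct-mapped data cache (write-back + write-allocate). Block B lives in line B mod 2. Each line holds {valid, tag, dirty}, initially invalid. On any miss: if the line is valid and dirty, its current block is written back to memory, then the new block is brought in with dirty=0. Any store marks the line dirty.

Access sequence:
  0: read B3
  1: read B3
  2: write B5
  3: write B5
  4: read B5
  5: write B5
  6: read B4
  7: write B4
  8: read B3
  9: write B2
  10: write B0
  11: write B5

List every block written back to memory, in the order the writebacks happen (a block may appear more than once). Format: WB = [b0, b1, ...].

WB = [5, 4, 2]

0: R B3 -> L1 miss  d=-]
1: R B3 -> L1 hit  d=-]
2: W B5 -> L1 miss  d=D]
3: W B5 -> L1 hit  d=D]
4: R B5 -> L1 hit  d=D]
5: W B5 -> L1 hit  d=D]
6: R B4 -> L0 miss  d=-]
7: W B4 -> L0 hit  d=D]
8: R B3 -> L1 miss wb->B5  d=-]
9: W B2 -> L0 miss wb->B4  d=D]
10: W B0 -> L0 miss wb->B2  d=D]
11: W B5 -> L1 miss  d=D]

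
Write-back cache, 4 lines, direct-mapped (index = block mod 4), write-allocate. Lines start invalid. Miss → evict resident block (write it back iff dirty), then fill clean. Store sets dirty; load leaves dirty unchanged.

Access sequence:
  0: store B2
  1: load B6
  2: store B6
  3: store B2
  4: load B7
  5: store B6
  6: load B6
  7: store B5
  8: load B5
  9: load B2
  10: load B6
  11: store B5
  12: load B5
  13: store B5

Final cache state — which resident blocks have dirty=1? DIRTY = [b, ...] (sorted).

DIRTY = [5]

  0 | W B2 → L2 miss [D]
  1 | R B6 → L2 miss wb→B2 [-]
  2 | W B6 → L2 hit [D]
  3 | W B2 → L2 miss wb→B6 [D]
  4 | R B7 → L3 miss [-]
  5 | W B6 → L2 miss wb→B2 [D]
  6 | R B6 → L2 hit [D]
  7 | W B5 → L1 miss [D]
  8 | R B5 → L1 hit [D]
  9 | R B2 → L2 miss wb→B6 [-]
  10 | R B6 → L2 miss [-]
  11 | W B5 → L1 hit [D]
  12 | R B5 → L1 hit [D]
  13 | W B5 → L1 hit [D]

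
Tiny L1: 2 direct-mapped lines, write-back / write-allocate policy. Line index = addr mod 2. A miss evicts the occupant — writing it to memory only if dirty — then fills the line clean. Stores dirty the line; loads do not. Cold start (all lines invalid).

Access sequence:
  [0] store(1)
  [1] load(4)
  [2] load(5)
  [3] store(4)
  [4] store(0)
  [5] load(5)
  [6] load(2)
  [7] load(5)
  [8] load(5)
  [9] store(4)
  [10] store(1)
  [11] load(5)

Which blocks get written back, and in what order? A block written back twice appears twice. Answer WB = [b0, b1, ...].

WB = [1, 4, 0, 1]

0: W B1 -> L1 miss  d=D]
1: R B4 -> L0 miss  d=-]
2: R B5 -> L1 miss wb->B1  d=-]
3: W B4 -> L0 hit  d=D]
4: W B0 -> L0 miss wb->B4  d=D]
5: R B5 -> L1 hit  d=-]
6: R B2 -> L0 miss wb->B0  d=-]
7: R B5 -> L1 hit  d=-]
8: R B5 -> L1 hit  d=-]
9: W B4 -> L0 miss  d=D]
10: W B1 -> L1 miss  d=D]
11: R B5 -> L1 miss wb->B1  d=-]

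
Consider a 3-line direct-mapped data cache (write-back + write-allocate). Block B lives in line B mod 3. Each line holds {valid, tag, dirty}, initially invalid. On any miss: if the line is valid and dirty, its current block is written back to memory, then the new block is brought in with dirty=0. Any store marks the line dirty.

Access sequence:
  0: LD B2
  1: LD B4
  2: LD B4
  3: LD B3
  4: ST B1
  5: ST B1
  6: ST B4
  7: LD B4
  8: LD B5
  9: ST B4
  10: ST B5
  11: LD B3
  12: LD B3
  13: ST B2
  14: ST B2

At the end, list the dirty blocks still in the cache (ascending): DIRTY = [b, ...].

  0 | R B2 → L2 miss [-]
  1 | R B4 → L1 miss [-]
  2 | R B4 → L1 hit [-]
  3 | R B3 → L0 miss [-]
  4 | W B1 → L1 miss [D]
  5 | W B1 → L1 hit [D]
  6 | W B4 → L1 miss wb→B1 [D]
  7 | R B4 → L1 hit [D]
  8 | R B5 → L2 miss [-]
  9 | W B4 → L1 hit [D]
  10 | W B5 → L2 hit [D]
  11 | R B3 → L0 hit [-]
  12 | R B3 → L0 hit [-]
  13 | W B2 → L2 miss wb→B5 [D]
  14 | W B2 → L2 hit [D]

DIRTY = [2, 4]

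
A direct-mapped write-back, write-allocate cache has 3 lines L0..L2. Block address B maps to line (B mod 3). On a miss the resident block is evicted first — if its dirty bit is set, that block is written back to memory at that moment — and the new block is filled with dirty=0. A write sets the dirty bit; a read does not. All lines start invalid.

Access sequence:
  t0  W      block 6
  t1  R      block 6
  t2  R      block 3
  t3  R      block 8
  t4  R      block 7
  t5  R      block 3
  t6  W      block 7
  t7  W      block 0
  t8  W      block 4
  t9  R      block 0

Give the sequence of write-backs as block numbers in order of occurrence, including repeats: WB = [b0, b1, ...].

WB = [6, 7]

0: W B6 → L0 miss [D]
1: R B6 → L0 hit [D]
2: R B3 → L0 miss wb→B6 [-]
3: R B8 → L2 miss [-]
4: R B7 → L1 miss [-]
5: R B3 → L0 hit [-]
6: W B7 → L1 hit [D]
7: W B0 → L0 miss [D]
8: W B4 → L1 miss wb→B7 [D]
9: R B0 → L0 hit [D]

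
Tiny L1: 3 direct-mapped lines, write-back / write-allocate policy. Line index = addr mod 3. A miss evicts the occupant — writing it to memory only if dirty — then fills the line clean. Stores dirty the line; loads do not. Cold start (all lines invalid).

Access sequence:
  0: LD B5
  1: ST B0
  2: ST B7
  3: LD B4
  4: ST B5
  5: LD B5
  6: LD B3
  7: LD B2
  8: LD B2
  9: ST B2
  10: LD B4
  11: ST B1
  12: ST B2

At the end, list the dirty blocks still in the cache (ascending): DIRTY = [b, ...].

  0 | R B5 → L2 miss [-]
  1 | W B0 → L0 miss [D]
  2 | W B7 → L1 miss [D]
  3 | R B4 → L1 miss wb→B7 [-]
  4 | W B5 → L2 hit [D]
  5 | R B5 → L2 hit [D]
  6 | R B3 → L0 miss wb→B0 [-]
  7 | R B2 → L2 miss wb→B5 [-]
  8 | R B2 → L2 hit [-]
  9 | W B2 → L2 hit [D]
  10 | R B4 → L1 hit [-]
  11 | W B1 → L1 miss [D]
  12 | W B2 → L2 hit [D]

DIRTY = [1, 2]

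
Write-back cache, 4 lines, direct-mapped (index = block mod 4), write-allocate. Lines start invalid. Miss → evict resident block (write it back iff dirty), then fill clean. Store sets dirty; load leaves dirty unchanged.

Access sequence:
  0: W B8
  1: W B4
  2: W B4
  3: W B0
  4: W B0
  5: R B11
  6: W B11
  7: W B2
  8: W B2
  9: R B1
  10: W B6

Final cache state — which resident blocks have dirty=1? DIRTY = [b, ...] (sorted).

DIRTY = [0, 6, 11]

0: W B8 → L0 miss [D]
1: W B4 → L0 miss wb→B8 [D]
2: W B4 → L0 hit [D]
3: W B0 → L0 miss wb→B4 [D]
4: W B0 → L0 hit [D]
5: R B11 → L3 miss [-]
6: W B11 → L3 hit [D]
7: W B2 → L2 miss [D]
8: W B2 → L2 hit [D]
9: R B1 → L1 miss [-]
10: W B6 → L2 miss wb→B2 [D]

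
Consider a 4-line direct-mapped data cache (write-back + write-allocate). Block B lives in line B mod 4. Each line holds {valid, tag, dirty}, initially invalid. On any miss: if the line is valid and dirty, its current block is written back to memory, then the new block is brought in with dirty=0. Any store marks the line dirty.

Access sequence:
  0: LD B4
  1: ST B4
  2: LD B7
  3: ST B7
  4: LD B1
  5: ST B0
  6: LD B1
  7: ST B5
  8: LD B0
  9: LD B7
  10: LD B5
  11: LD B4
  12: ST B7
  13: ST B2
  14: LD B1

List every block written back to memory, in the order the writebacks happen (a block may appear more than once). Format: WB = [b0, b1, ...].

0: R B4 → L0 miss [-]
1: W B4 → L0 hit [D]
2: R B7 → L3 miss [-]
3: W B7 → L3 hit [D]
4: R B1 → L1 miss [-]
5: W B0 → L0 miss wb→B4 [D]
6: R B1 → L1 hit [-]
7: W B5 → L1 miss [D]
8: R B0 → L0 hit [D]
9: R B7 → L3 hit [D]
10: R B5 → L1 hit [D]
11: R B4 → L0 miss wb→B0 [-]
12: W B7 → L3 hit [D]
13: W B2 → L2 miss [D]
14: R B1 → L1 miss wb→B5 [-]

WB = [4, 0, 5]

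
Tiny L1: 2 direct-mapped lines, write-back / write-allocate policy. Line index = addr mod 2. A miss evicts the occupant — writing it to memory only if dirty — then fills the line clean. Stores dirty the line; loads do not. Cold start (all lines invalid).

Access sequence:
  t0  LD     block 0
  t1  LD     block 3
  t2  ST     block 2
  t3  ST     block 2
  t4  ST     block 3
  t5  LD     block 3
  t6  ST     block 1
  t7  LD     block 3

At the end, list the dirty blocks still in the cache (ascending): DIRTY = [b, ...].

  0 | R B0 → L0 miss [-]
  1 | R B3 → L1 miss [-]
  2 | W B2 → L0 miss [D]
  3 | W B2 → L0 hit [D]
  4 | W B3 → L1 hit [D]
  5 | R B3 → L1 hit [D]
  6 | W B1 → L1 miss wb→B3 [D]
  7 | R B3 → L1 miss wb→B1 [-]

DIRTY = [2]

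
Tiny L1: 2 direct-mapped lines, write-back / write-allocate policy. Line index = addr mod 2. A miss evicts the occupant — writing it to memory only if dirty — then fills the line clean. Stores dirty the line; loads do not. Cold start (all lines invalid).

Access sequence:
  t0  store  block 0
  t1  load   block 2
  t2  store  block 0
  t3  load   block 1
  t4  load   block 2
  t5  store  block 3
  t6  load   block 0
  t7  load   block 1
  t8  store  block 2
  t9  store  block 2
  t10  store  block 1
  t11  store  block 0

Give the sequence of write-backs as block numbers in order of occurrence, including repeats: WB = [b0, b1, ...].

  0 | W B0 → L0 miss [D]
  1 | R B2 → L0 miss wb→B0 [-]
  2 | W B0 → L0 miss [D]
  3 | R B1 → L1 miss [-]
  4 | R B2 → L0 miss wb→B0 [-]
  5 | W B3 → L1 miss [D]
  6 | R B0 → L0 miss [-]
  7 | R B1 → L1 miss wb→B3 [-]
  8 | W B2 → L0 miss [D]
  9 | W B2 → L0 hit [D]
  10 | W B1 → L1 hit [D]
  11 | W B0 → L0 miss wb→B2 [D]

WB = [0, 0, 3, 2]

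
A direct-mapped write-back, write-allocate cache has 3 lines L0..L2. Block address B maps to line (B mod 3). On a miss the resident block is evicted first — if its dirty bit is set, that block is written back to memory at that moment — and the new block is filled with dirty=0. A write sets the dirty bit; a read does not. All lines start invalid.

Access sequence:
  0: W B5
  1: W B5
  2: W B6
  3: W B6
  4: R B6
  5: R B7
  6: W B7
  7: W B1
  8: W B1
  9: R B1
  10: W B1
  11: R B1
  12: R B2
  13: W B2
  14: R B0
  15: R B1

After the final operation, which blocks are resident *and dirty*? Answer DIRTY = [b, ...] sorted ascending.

DIRTY = [1, 2]

0: W B5 -> L2 miss  d=D]
1: W B5 -> L2 hit  d=D]
2: W B6 -> L0 miss  d=D]
3: W B6 -> L0 hit  d=D]
4: R B6 -> L0 hit  d=D]
5: R B7 -> L1 miss  d=-]
6: W B7 -> L1 hit  d=D]
7: W B1 -> L1 miss wb->B7  d=D]
8: W B1 -> L1 hit  d=D]
9: R B1 -> L1 hit  d=D]
10: W B1 -> L1 hit  d=D]
11: R B1 -> L1 hit  d=D]
12: R B2 -> L2 miss wb->B5  d=-]
13: W B2 -> L2 hit  d=D]
14: R B0 -> L0 miss wb->B6  d=-]
15: R B1 -> L1 hit  d=D]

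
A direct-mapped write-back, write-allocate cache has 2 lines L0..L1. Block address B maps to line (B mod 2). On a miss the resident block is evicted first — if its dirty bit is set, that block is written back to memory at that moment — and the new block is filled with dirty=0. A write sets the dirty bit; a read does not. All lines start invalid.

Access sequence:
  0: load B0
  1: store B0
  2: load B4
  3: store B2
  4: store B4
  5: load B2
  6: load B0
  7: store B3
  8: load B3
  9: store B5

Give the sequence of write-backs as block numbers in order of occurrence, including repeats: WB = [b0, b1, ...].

0: R B0 → L0 miss [-]
1: W B0 → L0 hit [D]
2: R B4 → L0 miss wb→B0 [-]
3: W B2 → L0 miss [D]
4: W B4 → L0 miss wb→B2 [D]
5: R B2 → L0 miss wb→B4 [-]
6: R B0 → L0 miss [-]
7: W B3 → L1 miss [D]
8: R B3 → L1 hit [D]
9: W B5 → L1 miss wb→B3 [D]

WB = [0, 2, 4, 3]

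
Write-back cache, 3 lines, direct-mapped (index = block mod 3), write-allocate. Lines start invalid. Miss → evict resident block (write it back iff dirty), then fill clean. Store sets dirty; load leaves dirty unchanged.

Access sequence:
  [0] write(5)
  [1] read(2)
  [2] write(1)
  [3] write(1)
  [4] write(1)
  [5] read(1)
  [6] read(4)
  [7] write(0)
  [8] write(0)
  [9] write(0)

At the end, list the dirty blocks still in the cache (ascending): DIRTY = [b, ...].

DIRTY = [0]

0: W B5 → L2 miss [D]
1: R B2 → L2 miss wb→B5 [-]
2: W B1 → L1 miss [D]
3: W B1 → L1 hit [D]
4: W B1 → L1 hit [D]
5: R B1 → L1 hit [D]
6: R B4 → L1 miss wb→B1 [-]
7: W B0 → L0 miss [D]
8: W B0 → L0 hit [D]
9: W B0 → L0 hit [D]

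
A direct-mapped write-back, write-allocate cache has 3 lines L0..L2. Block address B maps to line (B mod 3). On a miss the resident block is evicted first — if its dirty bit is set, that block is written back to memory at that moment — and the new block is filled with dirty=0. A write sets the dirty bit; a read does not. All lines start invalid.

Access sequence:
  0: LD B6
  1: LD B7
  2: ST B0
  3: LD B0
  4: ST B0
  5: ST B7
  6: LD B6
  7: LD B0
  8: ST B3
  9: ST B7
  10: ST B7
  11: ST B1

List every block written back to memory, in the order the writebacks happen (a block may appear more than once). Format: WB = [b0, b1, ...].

0: R B6 -> L0 miss  d=-]
1: R B7 -> L1 miss  d=-]
2: W B0 -> L0 miss  d=D]
3: R B0 -> L0 hit  d=D]
4: W B0 -> L0 hit  d=D]
5: W B7 -> L1 hit  d=D]
6: R B6 -> L0 miss wb->B0  d=-]
7: R B0 -> L0 miss  d=-]
8: W B3 -> L0 miss  d=D]
9: W B7 -> L1 hit  d=D]
10: W B7 -> L1 hit  d=D]
11: W B1 -> L1 miss wb->B7  d=D]

WB = [0, 7]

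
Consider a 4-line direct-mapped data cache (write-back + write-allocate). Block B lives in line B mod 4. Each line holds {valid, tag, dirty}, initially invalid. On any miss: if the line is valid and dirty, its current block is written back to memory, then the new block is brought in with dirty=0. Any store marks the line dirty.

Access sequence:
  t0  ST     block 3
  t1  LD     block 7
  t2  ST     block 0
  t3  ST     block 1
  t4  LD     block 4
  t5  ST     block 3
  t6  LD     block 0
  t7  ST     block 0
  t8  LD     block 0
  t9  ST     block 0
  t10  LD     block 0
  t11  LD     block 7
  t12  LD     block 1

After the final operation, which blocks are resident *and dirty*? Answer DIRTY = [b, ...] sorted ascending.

0: W B3 → L3 miss [D]
1: R B7 → L3 miss wb→B3 [-]
2: W B0 → L0 miss [D]
3: W B1 → L1 miss [D]
4: R B4 → L0 miss wb→B0 [-]
5: W B3 → L3 miss [D]
6: R B0 → L0 miss [-]
7: W B0 → L0 hit [D]
8: R B0 → L0 hit [D]
9: W B0 → L0 hit [D]
10: R B0 → L0 hit [D]
11: R B7 → L3 miss wb→B3 [-]
12: R B1 → L1 hit [D]

DIRTY = [0, 1]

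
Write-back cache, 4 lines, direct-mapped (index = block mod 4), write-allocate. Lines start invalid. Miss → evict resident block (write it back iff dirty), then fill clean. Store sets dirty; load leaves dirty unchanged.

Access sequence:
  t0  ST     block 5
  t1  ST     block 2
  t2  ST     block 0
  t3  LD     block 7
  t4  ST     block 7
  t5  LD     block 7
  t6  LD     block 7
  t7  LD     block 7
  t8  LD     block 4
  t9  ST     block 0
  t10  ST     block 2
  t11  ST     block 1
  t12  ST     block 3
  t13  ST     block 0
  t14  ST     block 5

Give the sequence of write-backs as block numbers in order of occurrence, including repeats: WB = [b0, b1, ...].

WB = [0, 5, 7, 1]

  0 | W B5 → L1 miss [D]
  1 | W B2 → L2 miss [D]
  2 | W B0 → L0 miss [D]
  3 | R B7 → L3 miss [-]
  4 | W B7 → L3 hit [D]
  5 | R B7 → L3 hit [D]
  6 | R B7 → L3 hit [D]
  7 | R B7 → L3 hit [D]
  8 | R B4 → L0 miss wb→B0 [-]
  9 | W B0 → L0 miss [D]
  10 | W B2 → L2 hit [D]
  11 | W B1 → L1 miss wb→B5 [D]
  12 | W B3 → L3 miss wb→B7 [D]
  13 | W B0 → L0 hit [D]
  14 | W B5 → L1 miss wb→B1 [D]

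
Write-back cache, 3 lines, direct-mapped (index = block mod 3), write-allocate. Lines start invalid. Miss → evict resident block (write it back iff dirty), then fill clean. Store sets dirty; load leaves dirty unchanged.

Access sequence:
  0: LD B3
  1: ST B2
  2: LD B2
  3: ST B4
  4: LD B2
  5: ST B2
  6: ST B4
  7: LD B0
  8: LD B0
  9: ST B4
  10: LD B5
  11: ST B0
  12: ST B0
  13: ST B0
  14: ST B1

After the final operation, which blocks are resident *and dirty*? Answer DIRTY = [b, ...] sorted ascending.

DIRTY = [0, 1]

0: R B3 → L0 miss [-]
1: W B2 → L2 miss [D]
2: R B2 → L2 hit [D]
3: W B4 → L1 miss [D]
4: R B2 → L2 hit [D]
5: W B2 → L2 hit [D]
6: W B4 → L1 hit [D]
7: R B0 → L0 miss [-]
8: R B0 → L0 hit [-]
9: W B4 → L1 hit [D]
10: R B5 → L2 miss wb→B2 [-]
11: W B0 → L0 hit [D]
12: W B0 → L0 hit [D]
13: W B0 → L0 hit [D]
14: W B1 → L1 miss wb→B4 [D]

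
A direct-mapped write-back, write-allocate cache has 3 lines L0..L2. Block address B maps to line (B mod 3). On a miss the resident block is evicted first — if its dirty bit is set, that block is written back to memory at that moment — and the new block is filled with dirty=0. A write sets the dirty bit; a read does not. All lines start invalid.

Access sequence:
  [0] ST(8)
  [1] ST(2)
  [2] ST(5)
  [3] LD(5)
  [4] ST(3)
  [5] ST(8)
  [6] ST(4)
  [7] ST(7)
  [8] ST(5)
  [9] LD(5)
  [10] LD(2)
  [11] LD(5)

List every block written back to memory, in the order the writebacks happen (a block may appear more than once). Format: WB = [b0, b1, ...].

0: W B8 → L2 miss [D]
1: W B2 → L2 miss wb→B8 [D]
2: W B5 → L2 miss wb→B2 [D]
3: R B5 → L2 hit [D]
4: W B3 → L0 miss [D]
5: W B8 → L2 miss wb→B5 [D]
6: W B4 → L1 miss [D]
7: W B7 → L1 miss wb→B4 [D]
8: W B5 → L2 miss wb→B8 [D]
9: R B5 → L2 hit [D]
10: R B2 → L2 miss wb→B5 [-]
11: R B5 → L2 miss [-]

WB = [8, 2, 5, 4, 8, 5]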